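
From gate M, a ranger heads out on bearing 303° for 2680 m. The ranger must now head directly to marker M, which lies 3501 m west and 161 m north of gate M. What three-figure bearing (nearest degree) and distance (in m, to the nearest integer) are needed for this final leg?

Leg 1 (303°, 2680 m): east 2680 sin 303° = -2247.64, north 2680 cos 303° = 1459.63
Current position: (-2247.64, 1459.63). Target: (-3501, 161). Remaining: Δeast = -1253.36, Δnorth = -1298.63.
Bearing = atan2(-1253.36, -1298.63) mod 360° = 223.98°; distance = √((-1253.36)² + (-1298.63)²) = 1804.817 m.

224°, 1805 m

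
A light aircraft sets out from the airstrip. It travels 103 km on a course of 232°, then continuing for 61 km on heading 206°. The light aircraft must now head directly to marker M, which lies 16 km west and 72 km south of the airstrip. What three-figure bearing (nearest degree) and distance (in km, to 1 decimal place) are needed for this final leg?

Leg 1 (232°, 103 km): east 103 sin 232° = -81.17, north 103 cos 232° = -63.41
Leg 2 (206°, 61 km): east 61 sin 206° = -26.74, north 61 cos 206° = -54.83
Current position: (-107.91, -118.24). Target: (-16, -72). Remaining: Δeast = 91.91, Δnorth = 46.24.
Bearing = atan2(91.91, 46.24) mod 360° = 63.29°; distance = √((91.91)² + (46.24)²) = 102.882 km.

063°, 102.9 km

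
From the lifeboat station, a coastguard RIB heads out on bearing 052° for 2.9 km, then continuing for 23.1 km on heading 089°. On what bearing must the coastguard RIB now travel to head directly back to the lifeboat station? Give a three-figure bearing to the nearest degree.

Leg 1 (052°, 2.9 km): east 2.9 sin 52° = 2.29, north 2.9 cos 52° = 1.79
Leg 2 (089°, 23.1 km): east 23.1 sin 89° = 23.10, north 23.1 cos 89° = 0.40
Net displacement: 25.38 east, 2.19 north. Direction back to start is (-25.38, -2.19): bearing = atan2(-25.38, -2.19) mod 360° = 265.07° ≈ 265°.

265°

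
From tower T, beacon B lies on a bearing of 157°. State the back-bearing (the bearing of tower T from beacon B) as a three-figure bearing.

Back-bearing = 157° + 180° = 337°.

337°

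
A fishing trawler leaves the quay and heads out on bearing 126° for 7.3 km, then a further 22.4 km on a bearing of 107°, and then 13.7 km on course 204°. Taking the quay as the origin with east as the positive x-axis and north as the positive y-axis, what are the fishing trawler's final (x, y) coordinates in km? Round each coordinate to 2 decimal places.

Leg 1 (126°, 7.3 km): east 7.3 sin 126° = 5.91, north 7.3 cos 126° = -4.29
Leg 2 (107°, 22.4 km): east 22.4 sin 107° = 21.42, north 22.4 cos 107° = -6.55
Leg 3 (204°, 13.7 km): east 13.7 sin 204° = -5.57, north 13.7 cos 204° = -12.52
Summing: 21.75 km east, -23.36 km north → (21.75, -23.36).

(21.75, -23.36)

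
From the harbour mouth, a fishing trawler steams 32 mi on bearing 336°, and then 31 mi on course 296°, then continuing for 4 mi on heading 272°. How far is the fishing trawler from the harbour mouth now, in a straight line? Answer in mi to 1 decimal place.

62.1 mi

Leg 1 (336°, 32 mi): east 32 sin 336° = -13.02, north 32 cos 336° = 29.23
Leg 2 (296°, 31 mi): east 31 sin 296° = -27.86, north 31 cos 296° = 13.59
Leg 3 (272°, 4 mi): east 4 sin 272° = -4.00, north 4 cos 272° = 0.14
Net: -44.88 east, 42.96 north. Distance = √((-44.88)² + (42.96)²) = 62.126 mi.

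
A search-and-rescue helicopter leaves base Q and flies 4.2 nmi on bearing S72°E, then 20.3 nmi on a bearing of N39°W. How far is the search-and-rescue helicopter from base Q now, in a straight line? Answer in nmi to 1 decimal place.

Leg 1 (S72°E, 4.2 nmi): east 4.2 sin 108° = 3.99, north 4.2 cos 108° = -1.30
Leg 2 (N39°W, 20.3 nmi): east 20.3 sin 321° = -12.78, north 20.3 cos 321° = 15.78
Net: -8.78 east, 14.48 north. Distance = √((-8.78)² + (14.48)²) = 16.933 nmi.

16.9 nmi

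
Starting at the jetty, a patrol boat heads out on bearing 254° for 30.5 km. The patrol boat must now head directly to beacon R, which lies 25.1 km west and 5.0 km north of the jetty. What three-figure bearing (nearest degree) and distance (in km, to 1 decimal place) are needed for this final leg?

Leg 1 (254°, 30.5 km): east 30.5 sin 254° = -29.32, north 30.5 cos 254° = -8.41
Current position: (-29.32, -8.41). Target: (-25.1, 5.0). Remaining: Δeast = 4.22, Δnorth = 13.41.
Bearing = atan2(4.22, 13.41) mod 360° = 17.47°; distance = √((4.22)² + (13.41)²) = 14.055 km.

017°, 14.1 km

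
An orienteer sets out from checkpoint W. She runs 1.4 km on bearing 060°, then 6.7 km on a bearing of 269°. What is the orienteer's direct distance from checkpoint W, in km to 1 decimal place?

Leg 1 (060°, 1.4 km): east 1.4 sin 60° = 1.21, north 1.4 cos 60° = 0.70
Leg 2 (269°, 6.7 km): east 6.7 sin 269° = -6.70, north 6.7 cos 269° = -0.12
Net: -5.49 east, 0.58 north. Distance = √((-5.49)² + (0.58)²) = 5.517 km.

5.5 km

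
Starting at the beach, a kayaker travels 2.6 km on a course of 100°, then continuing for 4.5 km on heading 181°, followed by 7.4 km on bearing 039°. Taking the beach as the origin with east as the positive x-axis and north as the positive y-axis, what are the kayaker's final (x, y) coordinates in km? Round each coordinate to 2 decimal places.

(7.14, 0.80)

Leg 1 (100°, 2.6 km): east 2.6 sin 100° = 2.56, north 2.6 cos 100° = -0.45
Leg 2 (181°, 4.5 km): east 4.5 sin 181° = -0.08, north 4.5 cos 181° = -4.50
Leg 3 (039°, 7.4 km): east 7.4 sin 39° = 4.66, north 7.4 cos 39° = 5.75
Summing: 7.14 km east, 0.80 km north → (7.14, 0.80).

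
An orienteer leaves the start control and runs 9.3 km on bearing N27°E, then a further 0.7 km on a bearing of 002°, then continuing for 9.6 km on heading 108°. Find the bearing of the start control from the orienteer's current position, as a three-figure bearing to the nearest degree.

246°

Leg 1 (N27°E, 9.3 km): east 9.3 sin 27° = 4.22, north 9.3 cos 27° = 8.29
Leg 2 (002°, 0.7 km): east 0.7 sin 2° = 0.02, north 0.7 cos 2° = 0.70
Leg 3 (108°, 9.6 km): east 9.6 sin 108° = 9.13, north 9.6 cos 108° = -2.97
Net displacement: 13.38 east, 6.02 north. Direction back to start is (-13.38, -6.02): bearing = atan2(-13.38, -6.02) mod 360° = 245.77° ≈ 246°.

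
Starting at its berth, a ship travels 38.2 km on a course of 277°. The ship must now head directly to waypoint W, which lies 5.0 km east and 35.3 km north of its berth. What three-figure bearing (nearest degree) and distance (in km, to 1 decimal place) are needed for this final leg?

054°, 52.7 km

Leg 1 (277°, 38.2 km): east 38.2 sin 277° = -37.92, north 38.2 cos 277° = 4.66
Current position: (-37.92, 4.66). Target: (5.0, 35.3). Remaining: Δeast = 42.92, Δnorth = 30.64.
Bearing = atan2(42.92, 30.64) mod 360° = 54.47°; distance = √((42.92)² + (30.64)²) = 52.733 km.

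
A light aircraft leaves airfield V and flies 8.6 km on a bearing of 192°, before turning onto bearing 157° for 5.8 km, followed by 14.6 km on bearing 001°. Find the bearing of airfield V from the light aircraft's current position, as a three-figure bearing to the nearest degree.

221°

Leg 1 (192°, 8.6 km): east 8.6 sin 192° = -1.79, north 8.6 cos 192° = -8.41
Leg 2 (157°, 5.8 km): east 5.8 sin 157° = 2.27, north 5.8 cos 157° = -5.34
Leg 3 (001°, 14.6 km): east 14.6 sin 1° = 0.25, north 14.6 cos 1° = 14.60
Net displacement: 0.73 east, 0.85 north. Direction back to start is (-0.73, -0.85): bearing = atan2(-0.73, -0.85) mod 360° = 220.88° ≈ 221°.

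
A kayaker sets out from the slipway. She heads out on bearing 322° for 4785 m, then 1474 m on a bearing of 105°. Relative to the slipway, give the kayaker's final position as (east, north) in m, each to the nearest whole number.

(-1522, 3389)

Leg 1 (322°, 4785 m): east 4785 sin 322° = -2945.94, north 4785 cos 322° = 3770.63
Leg 2 (105°, 1474 m): east 1474 sin 105° = 1423.77, north 1474 cos 105° = -381.50
Summing: -1522.17 m east, 3389.13 m north → (-1522, 3389).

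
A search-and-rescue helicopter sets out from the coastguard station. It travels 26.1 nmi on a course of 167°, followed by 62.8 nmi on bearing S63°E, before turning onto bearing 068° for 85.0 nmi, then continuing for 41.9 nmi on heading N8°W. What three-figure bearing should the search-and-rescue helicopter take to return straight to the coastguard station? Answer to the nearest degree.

262°

Leg 1 (167°, 26.1 nmi): east 26.1 sin 167° = 5.87, north 26.1 cos 167° = -25.43
Leg 2 (S63°E, 62.8 nmi): east 62.8 sin 117° = 55.96, north 62.8 cos 117° = -28.51
Leg 3 (068°, 85.0 nmi): east 85.0 sin 68° = 78.81, north 85.0 cos 68° = 31.84
Leg 4 (N8°W, 41.9 nmi): east 41.9 sin 352° = -5.83, north 41.9 cos 352° = 41.49
Net displacement: 134.81 east, 19.39 north. Direction back to start is (-134.81, -19.39): bearing = atan2(-134.81, -19.39) mod 360° = 261.81° ≈ 262°.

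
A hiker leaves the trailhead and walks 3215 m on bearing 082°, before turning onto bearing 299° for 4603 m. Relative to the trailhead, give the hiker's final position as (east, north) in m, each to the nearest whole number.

(-842, 2679)

Leg 1 (082°, 3215 m): east 3215 sin 82° = 3183.71, north 3215 cos 82° = 447.44
Leg 2 (299°, 4603 m): east 4603 sin 299° = -4025.87, north 4603 cos 299° = 2231.58
Summing: -842.16 m east, 2679.02 m north → (-842, 2679).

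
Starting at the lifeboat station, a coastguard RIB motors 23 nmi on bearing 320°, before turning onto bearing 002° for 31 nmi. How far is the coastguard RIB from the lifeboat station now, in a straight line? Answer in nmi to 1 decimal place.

Leg 1 (320°, 23 nmi): east 23 sin 320° = -14.78, north 23 cos 320° = 17.62
Leg 2 (002°, 31 nmi): east 31 sin 2° = 1.08, north 31 cos 2° = 30.98
Net: -13.70 east, 48.60 north. Distance = √((-13.70)² + (48.60)²) = 50.495 nmi.

50.5 nmi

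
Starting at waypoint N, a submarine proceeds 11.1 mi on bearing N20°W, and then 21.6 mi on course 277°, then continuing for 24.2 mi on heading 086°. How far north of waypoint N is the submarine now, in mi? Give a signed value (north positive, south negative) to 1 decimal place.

14.8 mi

Leg 1 (N20°W, 11.1 mi): east 11.1 sin 340° = -3.80, north 11.1 cos 340° = 10.43
Leg 2 (277°, 21.6 mi): east 21.6 sin 277° = -21.44, north 21.6 cos 277° = 2.63
Leg 3 (086°, 24.2 mi): east 24.2 sin 86° = 24.14, north 24.2 cos 86° = 1.69
Net north component: 14.75 mi.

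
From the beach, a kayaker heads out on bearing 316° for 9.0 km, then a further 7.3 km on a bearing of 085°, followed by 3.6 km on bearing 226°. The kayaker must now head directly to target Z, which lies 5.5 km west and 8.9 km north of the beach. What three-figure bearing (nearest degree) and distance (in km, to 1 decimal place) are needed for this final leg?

318°, 5.8 km

Leg 1 (316°, 9.0 km): east 9.0 sin 316° = -6.25, north 9.0 cos 316° = 6.47
Leg 2 (085°, 7.3 km): east 7.3 sin 85° = 7.27, north 7.3 cos 85° = 0.64
Leg 3 (226°, 3.6 km): east 3.6 sin 226° = -2.59, north 3.6 cos 226° = -2.50
Current position: (-1.57, 4.61). Target: (-5.5, 8.9). Remaining: Δeast = -3.93, Δnorth = 4.29.
Bearing = atan2(-3.93, 4.29) mod 360° = 317.51°; distance = √((-3.93)² + (4.29)²) = 5.819 km.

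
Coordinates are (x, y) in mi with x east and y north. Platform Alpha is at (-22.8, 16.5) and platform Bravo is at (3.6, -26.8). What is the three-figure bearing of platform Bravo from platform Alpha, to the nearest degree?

149°

Δeast = 3.6 − -22.8 = 26.40; Δnorth = -26.8 − 16.5 = -43.30.
Bearing = atan2(Δeast, Δnorth) mod 360° = 148.63° ≈ 149°.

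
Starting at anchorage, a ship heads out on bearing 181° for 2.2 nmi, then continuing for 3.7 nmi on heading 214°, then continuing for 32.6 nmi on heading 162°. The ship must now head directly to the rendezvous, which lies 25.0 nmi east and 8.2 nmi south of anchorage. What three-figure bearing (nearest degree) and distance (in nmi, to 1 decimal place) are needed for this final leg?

031°, 32.8 nmi

Leg 1 (181°, 2.2 nmi): east 2.2 sin 181° = -0.04, north 2.2 cos 181° = -2.20
Leg 2 (214°, 3.7 nmi): east 3.7 sin 214° = -2.07, north 3.7 cos 214° = -3.07
Leg 3 (162°, 32.6 nmi): east 32.6 sin 162° = 10.07, north 32.6 cos 162° = -31.00
Current position: (7.97, -36.27). Target: (25.0, -8.2). Remaining: Δeast = 17.03, Δnorth = 28.07.
Bearing = atan2(17.03, 28.07) mod 360° = 31.25°; distance = √((17.03)² + (28.07)²) = 32.835 nmi.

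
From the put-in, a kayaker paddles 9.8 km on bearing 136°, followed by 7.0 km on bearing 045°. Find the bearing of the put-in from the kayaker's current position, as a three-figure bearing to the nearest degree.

Leg 1 (136°, 9.8 km): east 9.8 sin 136° = 6.81, north 9.8 cos 136° = -7.05
Leg 2 (045°, 7.0 km): east 7.0 sin 45° = 4.95, north 7.0 cos 45° = 4.95
Net displacement: 11.76 east, -2.10 north. Direction back to start is (-11.76, 2.10): bearing = atan2(-11.76, 2.10) mod 360° = 280.13° ≈ 280°.

280°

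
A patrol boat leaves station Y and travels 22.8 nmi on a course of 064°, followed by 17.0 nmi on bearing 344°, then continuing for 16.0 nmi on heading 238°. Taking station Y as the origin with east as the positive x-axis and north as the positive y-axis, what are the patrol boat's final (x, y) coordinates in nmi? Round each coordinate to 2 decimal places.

(2.24, 17.86)

Leg 1 (064°, 22.8 nmi): east 22.8 sin 64° = 20.49, north 22.8 cos 64° = 9.99
Leg 2 (344°, 17.0 nmi): east 17.0 sin 344° = -4.69, north 17.0 cos 344° = 16.34
Leg 3 (238°, 16.0 nmi): east 16.0 sin 238° = -13.57, north 16.0 cos 238° = -8.48
Summing: 2.24 nmi east, 17.86 nmi north → (2.24, 17.86).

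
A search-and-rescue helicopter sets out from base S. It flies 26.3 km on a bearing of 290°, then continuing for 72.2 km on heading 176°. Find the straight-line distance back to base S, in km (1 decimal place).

Leg 1 (290°, 26.3 km): east 26.3 sin 290° = -24.71, north 26.3 cos 290° = 9.00
Leg 2 (176°, 72.2 km): east 72.2 sin 176° = 5.04, north 72.2 cos 176° = -72.02
Net: -19.68 east, -63.03 north. Distance = √((-19.68)² + (-63.03)²) = 66.029 km.

66.0 km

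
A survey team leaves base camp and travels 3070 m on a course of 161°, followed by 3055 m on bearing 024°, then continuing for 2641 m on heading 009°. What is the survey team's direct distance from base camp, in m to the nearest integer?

Leg 1 (161°, 3070 m): east 3070 sin 161° = 999.49, north 3070 cos 161° = -2902.74
Leg 2 (024°, 3055 m): east 3055 sin 24° = 1242.58, north 3055 cos 24° = 2790.88
Leg 3 (009°, 2641 m): east 2641 sin 9° = 413.14, north 2641 cos 9° = 2608.48
Net: 2655.22 east, 2496.62 north. Distance = √((2655.22)² + (2496.62)²) = 3644.628 m.

3645 m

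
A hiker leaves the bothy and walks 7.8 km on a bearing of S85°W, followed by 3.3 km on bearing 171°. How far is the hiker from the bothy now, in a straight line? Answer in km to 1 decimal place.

8.3 km

Leg 1 (S85°W, 7.8 km): east 7.8 sin 265° = -7.77, north 7.8 cos 265° = -0.68
Leg 2 (171°, 3.3 km): east 3.3 sin 171° = 0.52, north 3.3 cos 171° = -3.26
Net: -7.25 east, -3.94 north. Distance = √((-7.25)² + (-3.94)²) = 8.255 km.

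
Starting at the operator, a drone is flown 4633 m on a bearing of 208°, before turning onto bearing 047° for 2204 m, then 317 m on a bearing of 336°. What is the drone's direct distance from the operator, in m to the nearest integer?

Leg 1 (208°, 4633 m): east 4633 sin 208° = -2175.06, north 4633 cos 208° = -4090.70
Leg 2 (047°, 2204 m): east 2204 sin 47° = 1611.90, north 2204 cos 47° = 1503.12
Leg 3 (336°, 317 m): east 317 sin 336° = -128.94, north 317 cos 336° = 289.59
Net: -692.09 east, -2297.98 north. Distance = √((-692.09)² + (-2297.98)²) = 2399.937 m.

2400 m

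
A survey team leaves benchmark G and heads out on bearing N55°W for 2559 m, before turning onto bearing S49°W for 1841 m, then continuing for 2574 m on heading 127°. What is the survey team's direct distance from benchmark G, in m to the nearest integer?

1925 m

Leg 1 (N55°W, 2559 m): east 2559 sin 305° = -2096.21, north 2559 cos 305° = 1467.78
Leg 2 (S49°W, 1841 m): east 1841 sin 229° = -1389.42, north 1841 cos 229° = -1207.80
Leg 3 (127°, 2574 m): east 2574 sin 127° = 2055.69, north 2574 cos 127° = -1549.07
Net: -1429.94 east, -1289.09 north. Distance = √((-1429.94)² + (-1289.09)²) = 1925.227 m.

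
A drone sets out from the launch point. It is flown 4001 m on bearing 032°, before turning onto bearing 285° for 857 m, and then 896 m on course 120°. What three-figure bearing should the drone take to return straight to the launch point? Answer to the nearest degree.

213°

Leg 1 (032°, 4001 m): east 4001 sin 32° = 2120.21, north 4001 cos 32° = 3393.04
Leg 2 (285°, 857 m): east 857 sin 285° = -827.80, north 857 cos 285° = 221.81
Leg 3 (120°, 896 m): east 896 sin 120° = 775.96, north 896 cos 120° = -448.00
Net displacement: 2068.37 east, 3166.85 north. Direction back to start is (-2068.37, -3166.85): bearing = atan2(-2068.37, -3166.85) mod 360° = 213.15° ≈ 213°.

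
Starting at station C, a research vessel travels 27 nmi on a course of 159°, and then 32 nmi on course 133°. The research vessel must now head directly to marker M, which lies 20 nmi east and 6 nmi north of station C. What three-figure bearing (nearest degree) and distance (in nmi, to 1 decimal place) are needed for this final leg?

346°, 54.6 nmi

Leg 1 (159°, 27 nmi): east 27 sin 159° = 9.68, north 27 cos 159° = -25.21
Leg 2 (133°, 32 nmi): east 32 sin 133° = 23.40, north 32 cos 133° = -21.82
Current position: (33.08, -47.03). Target: (20, 6). Remaining: Δeast = -13.08, Δnorth = 53.03.
Bearing = atan2(-13.08, 53.03) mod 360° = 346.15°; distance = √((-13.08)² + (53.03)²) = 54.620 nmi.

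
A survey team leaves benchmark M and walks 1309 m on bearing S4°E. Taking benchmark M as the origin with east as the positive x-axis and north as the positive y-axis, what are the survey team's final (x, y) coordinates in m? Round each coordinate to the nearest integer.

(91, -1306)

Leg 1 (S4°E, 1309 m): east 1309 sin 176° = 91.31, north 1309 cos 176° = -1305.81
Summing: 91.31 m east, -1305.81 m north → (91, -1306).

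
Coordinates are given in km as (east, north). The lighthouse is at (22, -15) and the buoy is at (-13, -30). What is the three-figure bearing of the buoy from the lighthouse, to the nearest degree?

247°

Δeast = -13 − 22 = -35.00; Δnorth = -30 − -15 = -15.00.
Bearing = atan2(Δeast, Δnorth) mod 360° = 246.80° ≈ 247°.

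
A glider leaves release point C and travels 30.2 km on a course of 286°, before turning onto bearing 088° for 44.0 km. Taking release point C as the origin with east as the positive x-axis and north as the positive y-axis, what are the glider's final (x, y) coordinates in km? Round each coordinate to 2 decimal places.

(14.94, 9.86)

Leg 1 (286°, 30.2 km): east 30.2 sin 286° = -29.03, north 30.2 cos 286° = 8.32
Leg 2 (088°, 44.0 km): east 44.0 sin 88° = 43.97, north 44.0 cos 88° = 1.54
Summing: 14.94 km east, 9.86 km north → (14.94, 9.86).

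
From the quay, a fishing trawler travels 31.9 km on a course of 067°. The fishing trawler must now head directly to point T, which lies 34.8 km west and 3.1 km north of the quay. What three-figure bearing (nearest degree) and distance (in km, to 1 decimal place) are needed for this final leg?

262°, 64.8 km

Leg 1 (067°, 31.9 km): east 31.9 sin 67° = 29.36, north 31.9 cos 67° = 12.46
Current position: (29.36, 12.46). Target: (-34.8, 3.1). Remaining: Δeast = -64.16, Δnorth = -9.36.
Bearing = atan2(-64.16, -9.36) mod 360° = 261.70°; distance = √((-64.16)² + (-9.36)²) = 64.844 km.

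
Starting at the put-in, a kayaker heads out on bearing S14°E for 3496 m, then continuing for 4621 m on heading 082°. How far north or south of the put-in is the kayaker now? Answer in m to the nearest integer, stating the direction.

Leg 1 (S14°E, 3496 m): east 3496 sin 166° = 845.76, north 3496 cos 166° = -3392.15
Leg 2 (082°, 4621 m): east 4621 sin 82° = 4576.03, north 4621 cos 82° = 643.12
Net north component: -2749.03 m.

2749 m south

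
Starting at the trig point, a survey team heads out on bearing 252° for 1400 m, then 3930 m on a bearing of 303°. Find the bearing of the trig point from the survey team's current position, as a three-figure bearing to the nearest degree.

110°

Leg 1 (252°, 1400 m): east 1400 sin 252° = -1331.48, north 1400 cos 252° = -432.62
Leg 2 (303°, 3930 m): east 3930 sin 303° = -3295.98, north 3930 cos 303° = 2140.43
Net displacement: -4627.45 east, 1707.81 north. Direction back to start is (4627.45, -1707.81): bearing = atan2(4627.45, -1707.81) mod 360° = 110.26° ≈ 110°.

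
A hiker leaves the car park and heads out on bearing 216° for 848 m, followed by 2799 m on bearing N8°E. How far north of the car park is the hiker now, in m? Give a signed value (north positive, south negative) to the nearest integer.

2086 m

Leg 1 (216°, 848 m): east 848 sin 216° = -498.44, north 848 cos 216° = -686.05
Leg 2 (N8°E, 2799 m): east 2799 sin 8° = 389.55, north 2799 cos 8° = 2771.76
Net north component: 2085.71 m.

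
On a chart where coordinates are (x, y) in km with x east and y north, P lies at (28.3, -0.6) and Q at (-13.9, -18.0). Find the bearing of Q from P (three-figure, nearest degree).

248°

Δeast = -13.9 − 28.3 = -42.20; Δnorth = -18.0 − -0.6 = -17.40.
Bearing = atan2(Δeast, Δnorth) mod 360° = 247.59° ≈ 248°.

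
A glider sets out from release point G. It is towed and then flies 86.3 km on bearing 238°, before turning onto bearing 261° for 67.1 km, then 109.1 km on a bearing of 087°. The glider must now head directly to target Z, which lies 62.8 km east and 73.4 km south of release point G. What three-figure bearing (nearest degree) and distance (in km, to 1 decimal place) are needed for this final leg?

Leg 1 (238°, 86.3 km): east 86.3 sin 238° = -73.19, north 86.3 cos 238° = -45.73
Leg 2 (261°, 67.1 km): east 67.1 sin 261° = -66.27, north 67.1 cos 261° = -10.50
Leg 3 (087°, 109.1 km): east 109.1 sin 87° = 108.95, north 109.1 cos 87° = 5.71
Current position: (-30.51, -50.52). Target: (62.8, -73.4). Remaining: Δeast = 93.31, Δnorth = -22.88.
Bearing = atan2(93.31, -22.88) mod 360° = 103.78°; distance = √((93.31)² + (-22.88)²) = 96.074 km.

104°, 96.1 km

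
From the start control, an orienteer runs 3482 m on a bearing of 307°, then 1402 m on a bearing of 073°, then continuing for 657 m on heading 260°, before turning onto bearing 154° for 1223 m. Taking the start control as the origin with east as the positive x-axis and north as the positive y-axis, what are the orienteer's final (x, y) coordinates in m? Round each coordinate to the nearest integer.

(-1551, 1292)

Leg 1 (307°, 3482 m): east 3482 sin 307° = -2780.85, north 3482 cos 307° = 2095.52
Leg 2 (073°, 1402 m): east 1402 sin 73° = 1340.74, north 1402 cos 73° = 409.91
Leg 3 (260°, 657 m): east 657 sin 260° = -647.02, north 657 cos 260° = -114.09
Leg 4 (154°, 1223 m): east 1223 sin 154° = 536.13, north 1223 cos 154° = -1099.23
Summing: -1551.00 m east, 1292.11 m north → (-1551, 1292).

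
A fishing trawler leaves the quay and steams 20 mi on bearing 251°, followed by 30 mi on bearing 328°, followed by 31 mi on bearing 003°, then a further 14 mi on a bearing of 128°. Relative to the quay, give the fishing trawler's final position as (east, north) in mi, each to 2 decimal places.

Leg 1 (251°, 20 mi): east 20 sin 251° = -18.91, north 20 cos 251° = -6.51
Leg 2 (328°, 30 mi): east 30 sin 328° = -15.90, north 30 cos 328° = 25.44
Leg 3 (003°, 31 mi): east 31 sin 3° = 1.62, north 31 cos 3° = 30.96
Leg 4 (128°, 14 mi): east 14 sin 128° = 11.03, north 14 cos 128° = -8.62
Summing: -22.15 mi east, 41.27 mi north → (-22.15, 41.27).

(-22.15, 41.27)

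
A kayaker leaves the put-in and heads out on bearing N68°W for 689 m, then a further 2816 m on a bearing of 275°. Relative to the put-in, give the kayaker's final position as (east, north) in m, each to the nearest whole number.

(-3444, 504)

Leg 1 (N68°W, 689 m): east 689 sin 292° = -638.83, north 689 cos 292° = 258.10
Leg 2 (275°, 2816 m): east 2816 sin 275° = -2805.28, north 2816 cos 275° = 245.43
Summing: -3444.11 m east, 503.53 m north → (-3444, 504).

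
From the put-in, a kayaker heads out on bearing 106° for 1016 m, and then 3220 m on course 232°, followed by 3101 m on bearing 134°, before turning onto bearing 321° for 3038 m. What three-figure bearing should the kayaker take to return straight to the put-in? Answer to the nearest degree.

Leg 1 (106°, 1016 m): east 1016 sin 106° = 976.64, north 1016 cos 106° = -280.05
Leg 2 (232°, 3220 m): east 3220 sin 232° = -2537.39, north 3220 cos 232° = -1982.43
Leg 3 (134°, 3101 m): east 3101 sin 134° = 2230.67, north 3101 cos 134° = -2154.14
Leg 4 (321°, 3038 m): east 3038 sin 321° = -1911.88, north 3038 cos 321° = 2360.97
Net displacement: -1241.96 east, -2055.64 north. Direction back to start is (1241.96, 2055.64): bearing = atan2(1241.96, 2055.64) mod 360° = 31.14° ≈ 031°.

031°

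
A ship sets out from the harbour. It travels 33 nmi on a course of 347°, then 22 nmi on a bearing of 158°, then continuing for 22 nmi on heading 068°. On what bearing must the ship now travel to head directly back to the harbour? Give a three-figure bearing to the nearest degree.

227°

Leg 1 (347°, 33 nmi): east 33 sin 347° = -7.42, north 33 cos 347° = 32.15
Leg 2 (158°, 22 nmi): east 22 sin 158° = 8.24, north 22 cos 158° = -20.40
Leg 3 (068°, 22 nmi): east 22 sin 68° = 20.40, north 22 cos 68° = 8.24
Net displacement: 21.22 east, 20.00 north. Direction back to start is (-21.22, -20.00): bearing = atan2(-21.22, -20.00) mod 360° = 226.69° ≈ 227°.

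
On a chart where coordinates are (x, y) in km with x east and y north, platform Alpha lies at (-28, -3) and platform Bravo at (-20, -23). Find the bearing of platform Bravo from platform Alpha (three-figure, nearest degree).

Δeast = -20 − -28 = 8.00; Δnorth = -23 − -3 = -20.00.
Bearing = atan2(Δeast, Δnorth) mod 360° = 158.20° ≈ 158°.

158°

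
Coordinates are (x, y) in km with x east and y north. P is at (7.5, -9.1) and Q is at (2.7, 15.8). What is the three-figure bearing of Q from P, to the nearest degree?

349°

Δeast = 2.7 − 7.5 = -4.80; Δnorth = 15.8 − -9.1 = 24.90.
Bearing = atan2(Δeast, Δnorth) mod 360° = 349.09° ≈ 349°.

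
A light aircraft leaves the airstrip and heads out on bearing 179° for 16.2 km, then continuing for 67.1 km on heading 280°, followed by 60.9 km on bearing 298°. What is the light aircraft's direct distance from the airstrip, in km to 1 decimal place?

Leg 1 (179°, 16.2 km): east 16.2 sin 179° = 0.28, north 16.2 cos 179° = -16.20
Leg 2 (280°, 67.1 km): east 67.1 sin 280° = -66.08, north 67.1 cos 280° = 11.65
Leg 3 (298°, 60.9 km): east 60.9 sin 298° = -53.77, north 60.9 cos 298° = 28.59
Net: -119.57 east, 24.05 north. Distance = √((-119.57)² + (24.05)²) = 121.963 km.

122.0 km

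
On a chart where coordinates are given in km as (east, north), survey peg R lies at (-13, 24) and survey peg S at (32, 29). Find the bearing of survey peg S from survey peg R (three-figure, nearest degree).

Δeast = 32 − -13 = 45.00; Δnorth = 29 − 24 = 5.00.
Bearing = atan2(Δeast, Δnorth) mod 360° = 83.66° ≈ 084°.

084°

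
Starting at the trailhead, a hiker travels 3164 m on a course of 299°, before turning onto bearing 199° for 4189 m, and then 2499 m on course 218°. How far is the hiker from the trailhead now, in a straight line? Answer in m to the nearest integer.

Leg 1 (299°, 3164 m): east 3164 sin 299° = -2767.30, north 3164 cos 299° = 1533.94
Leg 2 (199°, 4189 m): east 4189 sin 199° = -1363.80, north 4189 cos 199° = -3960.78
Leg 3 (218°, 2499 m): east 2499 sin 218° = -1538.54, north 2499 cos 218° = -1969.24
Net: -5669.64 east, -4396.08 north. Distance = √((-5669.64)² + (-4396.08)²) = 7174.282 m.

7174 m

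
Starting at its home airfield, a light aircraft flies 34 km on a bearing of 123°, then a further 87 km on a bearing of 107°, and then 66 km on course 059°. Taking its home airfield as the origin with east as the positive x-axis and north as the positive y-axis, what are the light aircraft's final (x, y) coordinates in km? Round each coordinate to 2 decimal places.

Leg 1 (123°, 34 km): east 34 sin 123° = 28.51, north 34 cos 123° = -18.52
Leg 2 (107°, 87 km): east 87 sin 107° = 83.20, north 87 cos 107° = -25.44
Leg 3 (059°, 66 km): east 66 sin 59° = 56.57, north 66 cos 59° = 33.99
Summing: 168.29 km east, -9.96 km north → (168.29, -9.96).

(168.29, -9.96)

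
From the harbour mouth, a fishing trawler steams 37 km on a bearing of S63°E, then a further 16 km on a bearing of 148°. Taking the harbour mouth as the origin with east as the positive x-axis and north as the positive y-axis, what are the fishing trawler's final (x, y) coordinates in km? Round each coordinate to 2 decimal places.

Leg 1 (S63°E, 37 km): east 37 sin 117° = 32.97, north 37 cos 117° = -16.80
Leg 2 (148°, 16 km): east 16 sin 148° = 8.48, north 16 cos 148° = -13.57
Summing: 41.45 km east, -30.37 km north → (41.45, -30.37).

(41.45, -30.37)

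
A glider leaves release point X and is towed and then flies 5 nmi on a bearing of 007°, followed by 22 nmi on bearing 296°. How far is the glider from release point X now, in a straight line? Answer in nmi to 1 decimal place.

Leg 1 (007°, 5 nmi): east 5 sin 7° = 0.61, north 5 cos 7° = 4.96
Leg 2 (296°, 22 nmi): east 22 sin 296° = -19.77, north 22 cos 296° = 9.64
Net: -19.16 east, 14.61 north. Distance = √((-19.16)² + (14.61)²) = 24.096 nmi.

24.1 nmi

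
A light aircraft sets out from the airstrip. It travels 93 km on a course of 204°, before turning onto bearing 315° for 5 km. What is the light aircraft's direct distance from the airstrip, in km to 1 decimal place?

Leg 1 (204°, 93 km): east 93 sin 204° = -37.83, north 93 cos 204° = -84.96
Leg 2 (315°, 5 km): east 5 sin 315° = -3.54, north 5 cos 315° = 3.54
Net: -41.36 east, -81.42 north. Distance = √((-41.36)² + (-81.42)²) = 91.328 km.

91.3 km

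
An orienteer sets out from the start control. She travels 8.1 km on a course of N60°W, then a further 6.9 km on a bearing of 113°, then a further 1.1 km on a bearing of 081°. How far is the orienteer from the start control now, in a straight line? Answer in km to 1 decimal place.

1.6 km

Leg 1 (N60°W, 8.1 km): east 8.1 sin 300° = -7.01, north 8.1 cos 300° = 4.05
Leg 2 (113°, 6.9 km): east 6.9 sin 113° = 6.35, north 6.9 cos 113° = -2.70
Leg 3 (081°, 1.1 km): east 1.1 sin 81° = 1.09, north 1.1 cos 81° = 0.17
Net: 0.42 east, 1.53 north. Distance = √((0.42)² + (1.53)²) = 1.584 km.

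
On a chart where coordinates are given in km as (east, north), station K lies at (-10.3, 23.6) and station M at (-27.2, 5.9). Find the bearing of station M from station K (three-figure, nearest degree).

Δeast = -27.2 − -10.3 = -16.90; Δnorth = 5.9 − 23.6 = -17.70.
Bearing = atan2(Δeast, Δnorth) mod 360° = 223.68° ≈ 224°.

224°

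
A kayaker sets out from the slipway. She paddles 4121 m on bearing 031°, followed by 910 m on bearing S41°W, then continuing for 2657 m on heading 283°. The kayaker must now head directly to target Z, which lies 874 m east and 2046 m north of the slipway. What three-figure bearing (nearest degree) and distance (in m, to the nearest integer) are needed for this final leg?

126°, 2389 m

Leg 1 (031°, 4121 m): east 4121 sin 31° = 2122.47, north 4121 cos 31° = 3532.39
Leg 2 (S41°W, 910 m): east 910 sin 221° = -597.01, north 910 cos 221° = -686.79
Leg 3 (283°, 2657 m): east 2657 sin 283° = -2588.90, north 2657 cos 283° = 597.69
Current position: (-1063.44, 3443.30). Target: (874, 2046). Remaining: Δeast = 1937.44, Δnorth = -1397.30.
Bearing = atan2(1937.44, -1397.30) mod 360° = 125.80°; distance = √((1937.44)² + (-1397.30)²) = 2388.749 m.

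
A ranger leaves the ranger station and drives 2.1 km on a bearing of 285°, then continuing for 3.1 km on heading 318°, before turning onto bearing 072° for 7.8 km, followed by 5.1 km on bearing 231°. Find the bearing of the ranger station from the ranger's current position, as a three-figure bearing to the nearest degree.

Leg 1 (285°, 2.1 km): east 2.1 sin 285° = -2.03, north 2.1 cos 285° = 0.54
Leg 2 (318°, 3.1 km): east 3.1 sin 318° = -2.07, north 3.1 cos 318° = 2.30
Leg 3 (072°, 7.8 km): east 7.8 sin 72° = 7.42, north 7.8 cos 72° = 2.41
Leg 4 (231°, 5.1 km): east 5.1 sin 231° = -3.96, north 5.1 cos 231° = -3.21
Net displacement: -0.65 east, 2.05 north. Direction back to start is (0.65, -2.05): bearing = atan2(0.65, -2.05) mod 360° = 162.44° ≈ 162°.

162°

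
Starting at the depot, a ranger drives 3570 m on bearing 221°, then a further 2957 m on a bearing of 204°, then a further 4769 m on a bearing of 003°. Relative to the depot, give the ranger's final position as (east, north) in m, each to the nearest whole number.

Leg 1 (221°, 3570 m): east 3570 sin 221° = -2342.13, north 3570 cos 221° = -2694.31
Leg 2 (204°, 2957 m): east 2957 sin 204° = -1202.72, north 2957 cos 204° = -2701.35
Leg 3 (003°, 4769 m): east 4769 sin 3° = 249.59, north 4769 cos 3° = 4762.46
Summing: -3295.26 m east, -633.20 m north → (-3295, -633).

(-3295, -633)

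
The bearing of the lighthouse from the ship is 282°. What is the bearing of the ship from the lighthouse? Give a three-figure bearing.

Back-bearing = 282° − 180° = 102°.

102°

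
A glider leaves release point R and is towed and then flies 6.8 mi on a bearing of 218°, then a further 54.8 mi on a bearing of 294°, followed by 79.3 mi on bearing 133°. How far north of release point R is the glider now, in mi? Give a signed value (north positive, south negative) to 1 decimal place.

Leg 1 (218°, 6.8 mi): east 6.8 sin 218° = -4.19, north 6.8 cos 218° = -5.36
Leg 2 (294°, 54.8 mi): east 54.8 sin 294° = -50.06, north 54.8 cos 294° = 22.29
Leg 3 (133°, 79.3 mi): east 79.3 sin 133° = 58.00, north 79.3 cos 133° = -54.08
Net north component: -37.15 mi.

-37.2 mi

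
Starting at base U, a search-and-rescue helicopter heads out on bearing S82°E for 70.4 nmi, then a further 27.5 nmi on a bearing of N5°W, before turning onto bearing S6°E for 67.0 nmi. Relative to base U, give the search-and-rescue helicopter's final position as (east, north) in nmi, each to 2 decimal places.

(74.32, -49.04)

Leg 1 (S82°E, 70.4 nmi): east 70.4 sin 98° = 69.71, north 70.4 cos 98° = -9.80
Leg 2 (N5°W, 27.5 nmi): east 27.5 sin 355° = -2.40, north 27.5 cos 355° = 27.40
Leg 3 (S6°E, 67.0 nmi): east 67.0 sin 174° = 7.00, north 67.0 cos 174° = -66.63
Summing: 74.32 nmi east, -49.04 nmi north → (74.32, -49.04).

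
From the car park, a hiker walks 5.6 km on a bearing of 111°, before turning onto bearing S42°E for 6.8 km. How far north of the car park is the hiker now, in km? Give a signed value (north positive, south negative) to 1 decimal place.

Leg 1 (111°, 5.6 km): east 5.6 sin 111° = 5.23, north 5.6 cos 111° = -2.01
Leg 2 (S42°E, 6.8 km): east 6.8 sin 138° = 4.55, north 6.8 cos 138° = -5.05
Net north component: -7.06 km.

-7.1 km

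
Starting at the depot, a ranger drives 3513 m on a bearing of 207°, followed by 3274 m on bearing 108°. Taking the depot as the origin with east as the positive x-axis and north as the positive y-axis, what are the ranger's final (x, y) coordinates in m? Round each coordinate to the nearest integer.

(1519, -4142)

Leg 1 (207°, 3513 m): east 3513 sin 207° = -1594.87, north 3513 cos 207° = -3130.11
Leg 2 (108°, 3274 m): east 3274 sin 108° = 3113.76, north 3274 cos 108° = -1011.72
Summing: 1518.89 m east, -4141.83 m north → (1519, -4142).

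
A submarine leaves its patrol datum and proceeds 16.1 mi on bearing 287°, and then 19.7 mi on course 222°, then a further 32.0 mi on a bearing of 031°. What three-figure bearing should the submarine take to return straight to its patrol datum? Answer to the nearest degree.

Leg 1 (287°, 16.1 mi): east 16.1 sin 287° = -15.40, north 16.1 cos 287° = 4.71
Leg 2 (222°, 19.7 mi): east 19.7 sin 222° = -13.18, north 19.7 cos 222° = -14.64
Leg 3 (031°, 32.0 mi): east 32.0 sin 31° = 16.48, north 32.0 cos 31° = 27.43
Net displacement: -12.10 east, 17.50 north. Direction back to start is (12.10, -17.50): bearing = atan2(12.10, -17.50) mod 360° = 145.34° ≈ 145°.

145°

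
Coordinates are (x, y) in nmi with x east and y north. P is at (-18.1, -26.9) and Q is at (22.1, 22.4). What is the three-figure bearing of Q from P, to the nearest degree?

039°

Δeast = 22.1 − -18.1 = 40.20; Δnorth = 22.4 − -26.9 = 49.30.
Bearing = atan2(Δeast, Δnorth) mod 360° = 39.19° ≈ 039°.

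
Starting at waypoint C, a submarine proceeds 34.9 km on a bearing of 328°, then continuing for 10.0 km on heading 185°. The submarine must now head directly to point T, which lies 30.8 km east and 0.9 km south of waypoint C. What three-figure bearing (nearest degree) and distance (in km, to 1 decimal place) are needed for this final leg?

112°, 54.2 km

Leg 1 (328°, 34.9 km): east 34.9 sin 328° = -18.49, north 34.9 cos 328° = 29.60
Leg 2 (185°, 10.0 km): east 10.0 sin 185° = -0.87, north 10.0 cos 185° = -9.96
Current position: (-19.37, 19.63). Target: (30.8, -0.9). Remaining: Δeast = 50.17, Δnorth = -20.53.
Bearing = atan2(50.17, -20.53) mod 360° = 112.26°; distance = √((50.17)² + (-20.53)²) = 54.206 km.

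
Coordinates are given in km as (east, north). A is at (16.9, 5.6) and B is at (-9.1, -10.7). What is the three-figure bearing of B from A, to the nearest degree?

Δeast = -9.1 − 16.9 = -26.00; Δnorth = -10.7 − 5.6 = -16.30.
Bearing = atan2(Δeast, Δnorth) mod 360° = 237.92° ≈ 238°.

238°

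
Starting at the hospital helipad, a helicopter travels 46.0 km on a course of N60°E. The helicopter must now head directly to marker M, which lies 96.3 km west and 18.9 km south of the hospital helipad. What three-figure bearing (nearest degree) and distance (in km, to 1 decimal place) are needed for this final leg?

253°, 142.4 km

Leg 1 (N60°E, 46.0 km): east 46.0 sin 60° = 39.84, north 46.0 cos 60° = 23.00
Current position: (39.84, 23.00). Target: (-96.3, -18.9). Remaining: Δeast = -136.14, Δnorth = -41.90.
Bearing = atan2(-136.14, -41.90) mod 360° = 252.89°; distance = √((-136.14)² + (-41.90)²) = 142.439 km.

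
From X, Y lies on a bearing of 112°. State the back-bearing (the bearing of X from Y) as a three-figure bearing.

292°

Back-bearing = 112° + 180° = 292°.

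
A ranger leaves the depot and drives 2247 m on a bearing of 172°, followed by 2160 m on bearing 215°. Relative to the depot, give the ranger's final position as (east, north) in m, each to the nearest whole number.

(-926, -3995)

Leg 1 (172°, 2247 m): east 2247 sin 172° = 312.72, north 2247 cos 172° = -2225.13
Leg 2 (215°, 2160 m): east 2160 sin 215° = -1238.93, north 2160 cos 215° = -1769.37
Summing: -926.20 m east, -3994.50 m north → (-926, -3995).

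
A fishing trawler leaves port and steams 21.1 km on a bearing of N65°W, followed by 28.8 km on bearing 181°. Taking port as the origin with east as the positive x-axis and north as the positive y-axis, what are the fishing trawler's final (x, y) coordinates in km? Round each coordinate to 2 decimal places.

Leg 1 (N65°W, 21.1 km): east 21.1 sin 295° = -19.12, north 21.1 cos 295° = 8.92
Leg 2 (181°, 28.8 km): east 28.8 sin 181° = -0.50, north 28.8 cos 181° = -28.80
Summing: -19.63 km east, -19.88 km north → (-19.63, -19.88).

(-19.63, -19.88)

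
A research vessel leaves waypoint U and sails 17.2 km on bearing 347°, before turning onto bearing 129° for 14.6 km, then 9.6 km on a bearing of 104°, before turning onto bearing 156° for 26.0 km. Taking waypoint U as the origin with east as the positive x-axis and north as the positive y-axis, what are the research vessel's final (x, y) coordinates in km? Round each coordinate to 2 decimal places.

(27.37, -18.50)

Leg 1 (347°, 17.2 km): east 17.2 sin 347° = -3.87, north 17.2 cos 347° = 16.76
Leg 2 (129°, 14.6 km): east 14.6 sin 129° = 11.35, north 14.6 cos 129° = -9.19
Leg 3 (104°, 9.6 km): east 9.6 sin 104° = 9.31, north 9.6 cos 104° = -2.32
Leg 4 (156°, 26.0 km): east 26.0 sin 156° = 10.58, north 26.0 cos 156° = -23.75
Summing: 27.37 km east, -18.50 km north → (27.37, -18.50).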